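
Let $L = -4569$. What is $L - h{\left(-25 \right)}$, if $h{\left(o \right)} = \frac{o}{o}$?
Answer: $-4570$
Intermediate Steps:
$h{\left(o \right)} = 1$
$L - h{\left(-25 \right)} = -4569 - 1 = -4570$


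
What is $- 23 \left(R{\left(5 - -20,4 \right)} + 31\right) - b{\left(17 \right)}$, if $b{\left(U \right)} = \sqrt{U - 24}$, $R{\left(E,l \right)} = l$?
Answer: $-805 - i \sqrt{7} \approx -805.0 - 2.6458 i$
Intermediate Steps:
$b{\left(U \right)} = \sqrt{-24 + U}$
$- 23 \left(R{\left(5 - -20,4 \right)} + 31\right) - b{\left(17 \right)} = - 23 \left(4 + 31\right) - \sqrt{-24 + 17} = \left(-23\right) 35 - \sqrt{-7} = -805 - i \sqrt{7}$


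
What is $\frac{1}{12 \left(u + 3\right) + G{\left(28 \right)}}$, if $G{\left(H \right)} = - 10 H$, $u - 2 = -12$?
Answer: $- \frac{1}{364} \approx -0.0027473$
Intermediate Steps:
$u = -10$ ($u = 2 - 12 = -10$)
$\frac{1}{12 \left(u + 3\right) + G{\left(28 \right)}} = \frac{1}{12 \left(-10 + 3\right) - 280} = \frac{1}{12 \left(-7\right) - 280} = \frac{1}{-84 - 280} = \frac{1}{-364} = - \frac{1}{364}$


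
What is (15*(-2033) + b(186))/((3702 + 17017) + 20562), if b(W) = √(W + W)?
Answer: -30495/41281 + 2*√93/41281 ≈ -0.73825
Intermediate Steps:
b(W) = √2*√W (b(W) = √(2*W) = √2*√W)
(15*(-2033) + b(186))/((3702 + 17017) + 20562) = (15*(-2033) + √2*√186)/((3702 + 17017) + 20562) = (-30495 + 2*√93)/(20719 + 20562) = (-30495 + 2*√93)/41281 = (-30495 + 2*√93)*(1/41281) = -30495/41281 + 2*√93/41281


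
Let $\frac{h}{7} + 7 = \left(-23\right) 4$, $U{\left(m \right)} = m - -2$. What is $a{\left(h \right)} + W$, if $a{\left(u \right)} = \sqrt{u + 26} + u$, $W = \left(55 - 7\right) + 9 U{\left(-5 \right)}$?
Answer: $-672 + i \sqrt{667} \approx -672.0 + 25.826 i$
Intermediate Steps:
$U{\left(m \right)} = 2 + m$ ($U{\left(m \right)} = m + 2 = 2 + m$)
$h = -693$ ($h = -49 + 7 \left(\left(-23\right) 4\right) = -49 + 7 \left(-92\right) = -49 - 644 = -693$)
$W = 21$ ($W = \left(55 - 7\right) + 9 \left(2 - 5\right) = 48 + 9 \left(-3\right) = 48 - 27 = 21$)
$a{\left(u \right)} = u + \sqrt{26 + u}$ ($a{\left(u \right)} = \sqrt{26 + u} + u = u + \sqrt{26 + u}$)
$a{\left(h \right)} + W = \left(-693 + \sqrt{26 - 693}\right) + 21 = \left(-693 + \sqrt{-667}\right) + 21 = \left(-693 + i \sqrt{667}\right) + 21 = -672 + i \sqrt{667}$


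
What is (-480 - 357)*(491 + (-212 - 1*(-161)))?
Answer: -368280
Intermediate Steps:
(-480 - 357)*(491 + (-212 - 1*(-161))) = -837*(491 + (-212 + 161)) = -837*(491 - 51) = -837*440 = -368280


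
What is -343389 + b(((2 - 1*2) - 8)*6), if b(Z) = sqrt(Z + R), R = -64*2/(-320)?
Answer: -343389 + I*sqrt(1190)/5 ≈ -3.4339e+5 + 6.8993*I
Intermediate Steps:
R = 2/5 (R = -128*(-1/320) = 2/5 ≈ 0.40000)
b(Z) = sqrt(2/5 + Z) (b(Z) = sqrt(Z + 2/5) = sqrt(2/5 + Z))
-343389 + b(((2 - 1*2) - 8)*6) = -343389 + sqrt(10 + 25*(((2 - 1*2) - 8)*6))/5 = -343389 + sqrt(10 + 25*(((2 - 2) - 8)*6))/5 = -343389 + sqrt(10 + 25*((0 - 8)*6))/5 = -343389 + sqrt(10 + 25*(-8*6))/5 = -343389 + sqrt(10 + 25*(-48))/5 = -343389 + sqrt(10 - 1200)/5 = -343389 + sqrt(-1190)/5 = -343389 + (I*sqrt(1190))/5 = -343389 + I*sqrt(1190)/5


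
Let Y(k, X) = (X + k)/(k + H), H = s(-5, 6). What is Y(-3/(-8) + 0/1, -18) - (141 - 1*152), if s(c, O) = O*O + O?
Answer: 1196/113 ≈ 10.584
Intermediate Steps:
s(c, O) = O + O² (s(c, O) = O² + O = O + O²)
H = 42 (H = 6*(1 + 6) = 6*7 = 42)
Y(k, X) = (X + k)/(42 + k) (Y(k, X) = (X + k)/(k + 42) = (X + k)/(42 + k))
Y(-3/(-8) + 0/1, -18) - (141 - 1*152) = (-18 + (-3/(-8) + 0/1))/(42 + (-3/(-8) + 0/1)) - (141 - 1*152) = (-18 + (-3*(-⅛) + 0*1))/(42 + (-3*(-⅛) + 0*1)) - (141 - 152) = (-18 + (3/8 + 0))/(42 + (3/8 + 0)) - 1*(-11) = (-18 + 3/8)/(42 + 3/8) + 11 = -141/8/(339/8) + 11 = (8/339)*(-141/8) + 11 = -47/113 + 11 = 1196/113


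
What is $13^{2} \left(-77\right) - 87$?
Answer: $-13100$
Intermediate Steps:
$13^{2} \left(-77\right) - 87 = 169 \left(-77\right) - 87 = -13013 - 87 = -13100$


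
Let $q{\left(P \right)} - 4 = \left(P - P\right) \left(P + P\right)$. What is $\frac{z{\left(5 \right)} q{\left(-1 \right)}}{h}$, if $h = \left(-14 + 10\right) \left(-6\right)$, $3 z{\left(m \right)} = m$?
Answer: $\frac{5}{18} \approx 0.27778$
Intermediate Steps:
$z{\left(m \right)} = \frac{m}{3}$
$q{\left(P \right)} = 4$ ($q{\left(P \right)} = 4 + \left(P - P\right) \left(P + P\right) = 4 + 0 \cdot 2 P = 4 + 0 = 4$)
$h = 24$ ($h = \left(-4\right) \left(-6\right) = 24$)
$\frac{z{\left(5 \right)} q{\left(-1 \right)}}{h} = \frac{\frac{1}{3} \cdot 5 \cdot 4}{24} = \frac{5}{3} \cdot 4 \cdot \frac{1}{24} = \frac{20}{3} \cdot \frac{1}{24} = \frac{5}{18}$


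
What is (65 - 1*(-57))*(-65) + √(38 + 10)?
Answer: -7930 + 4*√3 ≈ -7923.1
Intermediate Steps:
(65 - 1*(-57))*(-65) + √(38 + 10) = (65 + 57)*(-65) + √48 = 122*(-65) + 4*√3 = -7930 + 4*√3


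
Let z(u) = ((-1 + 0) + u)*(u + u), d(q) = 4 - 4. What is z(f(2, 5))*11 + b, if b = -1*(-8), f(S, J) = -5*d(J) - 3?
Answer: 272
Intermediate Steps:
d(q) = 0
f(S, J) = -3 (f(S, J) = -5*0 - 3 = 0 - 3 = -3)
b = 8
z(u) = 2*u*(-1 + u) (z(u) = (-1 + u)*(2*u) = 2*u*(-1 + u))
z(f(2, 5))*11 + b = (2*(-3)*(-1 - 3))*11 + 8 = (2*(-3)*(-4))*11 + 8 = 24*11 + 8 = 264 + 8 = 272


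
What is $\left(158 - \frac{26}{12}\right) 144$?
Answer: $22440$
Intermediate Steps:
$\left(158 - \frac{26}{12}\right) 144 = \left(158 - \frac{13}{6}\right) 144 = \frac{935}{6} \cdot 144 = 22440$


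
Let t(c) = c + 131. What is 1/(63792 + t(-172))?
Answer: 1/63751 ≈ 1.5686e-5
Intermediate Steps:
t(c) = 131 + c
1/(63792 + t(-172)) = 1/(63792 + (131 - 172)) = 1/(63792 - 41) = 1/63751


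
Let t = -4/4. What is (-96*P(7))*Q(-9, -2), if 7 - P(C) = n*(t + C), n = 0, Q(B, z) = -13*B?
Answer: -78624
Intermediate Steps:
t = -1 (t = -4*¼ = -1)
P(C) = 7 (P(C) = 7 - 0*(-1 + C) = 7 - 1*0 = 7 + 0 = 7)
(-96*P(7))*Q(-9, -2) = (-96*7)*(-13*(-9)) = -672*117 = -78624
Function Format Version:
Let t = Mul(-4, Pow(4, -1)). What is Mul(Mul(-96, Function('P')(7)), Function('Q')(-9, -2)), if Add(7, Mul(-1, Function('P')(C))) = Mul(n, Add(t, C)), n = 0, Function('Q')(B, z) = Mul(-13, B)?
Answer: -78624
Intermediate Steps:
t = -1 (t = Mul(-4, Rational(1, 4)) = -1)
Function('P')(C) = 7 (Function('P')(C) = Add(7, Mul(-1, Mul(0, Add(-1, C)))) = Add(7, Mul(-1, 0)) = Add(7, 0) = 7)
Mul(Mul(-96, Function('P')(7)), Function('Q')(-9, -2)) = Mul(Mul(-96, 7), Mul(-13, -9)) = Mul(-672, 117) = -78624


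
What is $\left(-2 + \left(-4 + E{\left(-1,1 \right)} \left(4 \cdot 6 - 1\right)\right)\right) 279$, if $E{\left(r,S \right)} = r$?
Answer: $-8091$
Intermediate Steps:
$\left(-2 + \left(-4 + E{\left(-1,1 \right)} \left(4 \cdot 6 - 1\right)\right)\right) 279 = \left(-2 - \left(3 + 24\right)\right) 279 = \left(-2 - 27\right) 279 = \left(-29\right) 279 = -8091$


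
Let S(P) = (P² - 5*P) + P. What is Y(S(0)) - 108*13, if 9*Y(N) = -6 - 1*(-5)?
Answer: -12637/9 ≈ -1404.1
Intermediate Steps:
S(P) = P² - 4*P
Y(N) = -⅑ (Y(N) = (-6 - 1*(-5))/9 = (-6 + 5)/9 = (⅑)*(-1) = -⅑)
Y(S(0)) - 108*13 = -⅑ - 108*13 = -⅑ - 1404 = -12637/9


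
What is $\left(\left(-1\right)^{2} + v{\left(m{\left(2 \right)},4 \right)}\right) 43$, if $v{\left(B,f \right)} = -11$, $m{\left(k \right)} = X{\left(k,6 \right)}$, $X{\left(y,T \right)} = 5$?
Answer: $-430$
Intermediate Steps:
$m{\left(k \right)} = 5$
$\left(\left(-1\right)^{2} + v{\left(m{\left(2 \right)},4 \right)}\right) 43 = \left(\left(-1\right)^{2} - 11\right) 43 = \left(1 - 11\right) 43 = \left(-10\right) 43 = -430$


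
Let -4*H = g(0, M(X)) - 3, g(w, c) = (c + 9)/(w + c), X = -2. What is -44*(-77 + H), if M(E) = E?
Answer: 6633/2 ≈ 3316.5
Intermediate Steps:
g(w, c) = (9 + c)/(c + w)
H = 13/8 (H = -((9 - 2)/(-2 + 0) - 3)/4 = -(7/(-2) - 3)/4 = -(-1/2*7 - 3)/4 = -(-7/2 - 3)/4 = -1/4*(-13/2) = 13/8 ≈ 1.6250)
-44*(-77 + H) = -44*(-77 + 13/8) = -44*(-603/8) = 6633/2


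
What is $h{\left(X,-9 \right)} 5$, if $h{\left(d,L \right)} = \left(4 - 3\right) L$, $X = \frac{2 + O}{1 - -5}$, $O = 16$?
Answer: $-45$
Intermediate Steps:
$X = 3$ ($X = \frac{2 + 16}{1 - -5} = \frac{18}{1 + \left(-5 + 10\right)} = \frac{18}{1 + 5} = \frac{18}{6} = 18 \cdot \frac{1}{6} = 3$)
$h{\left(d,L \right)} = L$ ($h{\left(d,L \right)} = 1 L = L$)
$h{\left(X,-9 \right)} 5 = \left(-9\right) 5 = -45$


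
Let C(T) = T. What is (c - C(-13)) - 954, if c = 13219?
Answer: 12278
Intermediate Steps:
(c - C(-13)) - 954 = (13219 - 1*(-13)) - 954 = (13219 + 13) - 954 = 13232 - 954 = 12278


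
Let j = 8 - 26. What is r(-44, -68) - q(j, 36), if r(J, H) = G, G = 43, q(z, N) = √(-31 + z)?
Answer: 43 - 7*I ≈ 43.0 - 7.0*I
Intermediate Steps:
j = -18
r(J, H) = 43
r(-44, -68) - q(j, 36) = 43 - √(-31 - 18) = 43 - √(-49) = 43 - 7*I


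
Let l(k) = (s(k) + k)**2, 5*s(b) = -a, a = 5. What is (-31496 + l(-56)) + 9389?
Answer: -18858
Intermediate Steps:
s(b) = -1 (s(b) = (-1*5)/5 = (1/5)*(-5) = -1)
l(k) = (-1 + k)**2
(-31496 + l(-56)) + 9389 = (-31496 + (-1 - 56)**2) + 9389 = (-31496 + (-57)**2) + 9389 = (-31496 + 3249) + 9389 = -28247 + 9389 = -18858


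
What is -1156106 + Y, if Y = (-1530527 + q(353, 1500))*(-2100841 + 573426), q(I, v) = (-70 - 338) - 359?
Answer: 2338920268904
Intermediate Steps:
q(I, v) = -767 (q(I, v) = -408 - 359 = -767)
Y = 2338921425010 (Y = (-1530527 - 767)*(-2100841 + 573426) = -1531294*(-1527415) = 2338921425010)
-1156106 + Y = -1156106 + 2338921425010 = 2338920268904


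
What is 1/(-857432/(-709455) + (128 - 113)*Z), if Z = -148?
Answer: -709455/1574132668 ≈ -0.00045070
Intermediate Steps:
1/(-857432/(-709455) + (128 - 113)*Z) = 1/(-857432/(-709455) + (128 - 113)*(-148)) = 1/(-857432*(-1/709455) + 15*(-148)) = 1/(857432/709455 - 2220) = 1/(-1574132668/709455) = -709455/1574132668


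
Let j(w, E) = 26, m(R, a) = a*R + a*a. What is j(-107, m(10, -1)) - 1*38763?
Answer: -38737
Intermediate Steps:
m(R, a) = a² + R*a (m(R, a) = R*a + a² = a² + R*a)
j(-107, m(10, -1)) - 1*38763 = 26 - 1*38763 = 26 - 38763 = -38737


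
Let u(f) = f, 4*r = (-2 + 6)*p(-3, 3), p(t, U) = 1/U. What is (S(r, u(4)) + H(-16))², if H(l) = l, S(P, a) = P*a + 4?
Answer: 1024/9 ≈ 113.78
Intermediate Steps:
r = ⅓ (r = ((-2 + 6)/3)/4 = (4*(⅓))/4 = (¼)*(4/3) = ⅓ ≈ 0.33333)
S(P, a) = 4 + P*a
(S(r, u(4)) + H(-16))² = ((4 + (⅓)*4) - 16)² = ((4 + 4/3) - 16)² = (16/3 - 16)² = (-32/3)² = 1024/9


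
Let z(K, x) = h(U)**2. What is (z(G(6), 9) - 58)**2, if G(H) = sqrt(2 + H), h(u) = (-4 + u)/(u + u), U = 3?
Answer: 4355569/1296 ≈ 3360.8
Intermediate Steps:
h(u) = (-4 + u)/(2*u) (h(u) = (-4 + u)/((2*u)) = (-4 + u)*(1/(2*u)) = (-4 + u)/(2*u))
z(K, x) = 1/36 (z(K, x) = ((1/2)*(-4 + 3)/3)**2 = ((1/2)*(1/3)*(-1))**2 = (-1/6)**2 = 1/36)
(z(G(6), 9) - 58)**2 = (1/36 - 58)**2 = (-2087/36)**2 = 4355569/1296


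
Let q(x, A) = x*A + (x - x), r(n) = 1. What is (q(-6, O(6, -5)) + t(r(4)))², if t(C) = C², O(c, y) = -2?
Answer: 169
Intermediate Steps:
q(x, A) = A*x (q(x, A) = A*x + 0 = A*x)
(q(-6, O(6, -5)) + t(r(4)))² = (-2*(-6) + 1²)² = (12 + 1)² = 13² = 169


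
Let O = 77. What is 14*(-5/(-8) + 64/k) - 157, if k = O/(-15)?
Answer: -14203/44 ≈ -322.80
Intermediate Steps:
k = -77/15 (k = 77/(-15) = 77*(-1/15) = -77/15 ≈ -5.1333)
14*(-5/(-8) + 64/k) - 157 = 14*(-5/(-8) + 64/(-77/15)) - 157 = 14*(-5*(-⅛) + 64*(-15/77)) - 157 = 14*(5/8 - 960/77) - 157 = 14*(-7295/616) - 157 = -7295/44 - 157 = -14203/44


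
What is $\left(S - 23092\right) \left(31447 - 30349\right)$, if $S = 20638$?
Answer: $-2694492$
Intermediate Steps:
$\left(S - 23092\right) \left(31447 - 30349\right) = \left(20638 - 23092\right) \left(31447 - 30349\right) = \left(-2454\right) 1098 = -2694492$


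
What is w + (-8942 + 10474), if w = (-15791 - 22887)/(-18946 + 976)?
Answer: 13784359/8985 ≈ 1534.2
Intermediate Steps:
w = 19339/8985 (w = -38678/(-17970) = -38678*(-1/17970) = 19339/8985 ≈ 2.1524)
w + (-8942 + 10474) = 19339/8985 + (-8942 + 10474) = 19339/8985 + 1532 = 13784359/8985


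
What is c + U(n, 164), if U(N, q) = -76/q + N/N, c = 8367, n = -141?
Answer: 343069/41 ≈ 8367.5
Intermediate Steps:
U(N, q) = 1 - 76/q (U(N, q) = -76/q + 1 = 1 - 76/q)
c + U(n, 164) = 8367 + (-76 + 164)/164 = 8367 + (1/164)*88 = 8367 + 22/41 = 343069/41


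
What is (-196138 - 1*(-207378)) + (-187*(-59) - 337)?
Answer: 21936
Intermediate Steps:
(-196138 - 1*(-207378)) + (-187*(-59) - 337) = (-196138 + 207378) + (11033 - 337) = 11240 + 10696 = 21936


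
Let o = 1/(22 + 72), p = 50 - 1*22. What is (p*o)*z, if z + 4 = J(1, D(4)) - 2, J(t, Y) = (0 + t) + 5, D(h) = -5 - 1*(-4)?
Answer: 0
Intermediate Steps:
D(h) = -1 (D(h) = -5 + 4 = -1)
J(t, Y) = 5 + t (J(t, Y) = t + 5 = 5 + t)
p = 28 (p = 50 - 22 = 28)
o = 1/94 ≈ 0.010638
z = 0 (z = -4 + ((5 + 1) - 2) = -4 + (6 - 2) = -4 + 4 = 0)
(p*o)*z = (28*(1/94))*0 = (14/47)*0 = 0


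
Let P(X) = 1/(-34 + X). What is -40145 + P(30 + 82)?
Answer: -3131309/78 ≈ -40145.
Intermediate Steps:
-40145 + P(30 + 82) = -40145 + 1/(-34 + (30 + 82)) = -40145 + 1/(-34 + 112) = -40145 + 1/78 = -3131309/78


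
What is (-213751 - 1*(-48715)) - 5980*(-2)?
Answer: -153076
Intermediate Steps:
(-213751 - 1*(-48715)) - 5980*(-2) = (-213751 + 48715) - 1*(-11960) = -165036 + 11960 = -153076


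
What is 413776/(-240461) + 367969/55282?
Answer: 65607828877/13293165002 ≈ 4.9355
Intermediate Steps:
413776/(-240461) + 367969/55282 = 413776*(-1/240461) + 367969*(1/55282) = -413776/240461 + 367969/55282 = 65607828877/13293165002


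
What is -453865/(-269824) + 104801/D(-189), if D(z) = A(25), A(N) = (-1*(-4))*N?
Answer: 7080802881/6745600 ≈ 1049.7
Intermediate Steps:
A(N) = 4*N
D(z) = 100 (D(z) = 4*25 = 100)
-453865/(-269824) + 104801/D(-189) = -453865/(-269824) + 104801/100 = -453865*(-1/269824) + 104801*(1/100) = 453865/269824 + 104801/100 = 7080802881/6745600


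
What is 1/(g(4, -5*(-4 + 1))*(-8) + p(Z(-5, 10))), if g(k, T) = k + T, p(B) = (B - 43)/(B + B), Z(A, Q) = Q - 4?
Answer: -12/1861 ≈ -0.0064481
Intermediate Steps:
Z(A, Q) = -4 + Q
p(B) = (-43 + B)/(2*B) (p(B) = (-43 + B)/((2*B)) = (-43 + B)*(1/(2*B)) = (-43 + B)/(2*B))
g(k, T) = T + k
1/(g(4, -5*(-4 + 1))*(-8) + p(Z(-5, 10))) = 1/((-5*(-4 + 1) + 4)*(-8) + (-43 + (-4 + 10))/(2*(-4 + 10))) = 1/((-5*(-3) + 4)*(-8) + (½)*(-43 + 6)/6) = 1/((15 + 4)*(-8) + (½)*(⅙)*(-37)) = 1/(19*(-8) - 37/12) = 1/(-152 - 37/12) = 1/(-1861/12) = -12/1861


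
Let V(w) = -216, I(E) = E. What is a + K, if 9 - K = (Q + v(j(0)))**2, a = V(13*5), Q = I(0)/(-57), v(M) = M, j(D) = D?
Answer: -207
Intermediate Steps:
Q = 0 (Q = 0/(-57) = 0*(-1/57) = 0)
a = -216
K = 9 (K = 9 - (0 + 0)**2 = 9 - 1*0**2 = 9 - 1*0 = 9 + 0 = 9)
a + K = -216 + 9 = -207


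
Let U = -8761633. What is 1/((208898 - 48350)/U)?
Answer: -8761633/160548 ≈ -54.573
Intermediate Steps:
1/((208898 - 48350)/U) = 1/((208898 - 48350)/(-8761633)) = 1/(160548*(-1/8761633)) = 1/(-160548/8761633) = -8761633/160548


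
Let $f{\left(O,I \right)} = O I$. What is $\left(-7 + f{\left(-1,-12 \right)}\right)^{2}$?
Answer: $25$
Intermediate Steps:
$f{\left(O,I \right)} = I O$
$\left(-7 + f{\left(-1,-12 \right)}\right)^{2} = \left(-7 - -12\right)^{2} = \left(-7 + 12\right)^{2} = 5^{2} = 25$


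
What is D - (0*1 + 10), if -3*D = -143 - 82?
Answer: 65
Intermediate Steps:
D = 75 (D = -(-143 - 82)/3 = -⅓*(-225) = 75)
D - (0*1 + 10) = 75 - (0*1 + 10) = 75 - (0 + 10) = 75 - 1*10 = 75 - 10 = 65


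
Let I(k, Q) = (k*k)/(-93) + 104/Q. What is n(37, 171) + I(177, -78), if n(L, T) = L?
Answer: -28012/93 ≈ -301.20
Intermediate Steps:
I(k, Q) = 104/Q - k**2/93 (I(k, Q) = k**2*(-1/93) + 104/Q = -k**2/93 + 104/Q = 104/Q - k**2/93)
n(37, 171) + I(177, -78) = 37 + (104/(-78) - 1/93*177**2) = 37 + (104*(-1/78) - 1/93*31329) = 37 + (-4/3 - 10443/31) = 37 - 31453/93 = -28012/93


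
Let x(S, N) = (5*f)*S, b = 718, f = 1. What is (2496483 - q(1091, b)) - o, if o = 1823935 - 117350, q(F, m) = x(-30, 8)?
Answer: 790048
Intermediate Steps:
x(S, N) = 5*S (x(S, N) = (5*1)*S = 5*S)
q(F, m) = -150 (q(F, m) = 5*(-30) = -150)
o = 1706585
(2496483 - q(1091, b)) - o = (2496483 - 1*(-150)) - 1*1706585 = (2496483 + 150) - 1706585 = 2496633 - 1706585 = 790048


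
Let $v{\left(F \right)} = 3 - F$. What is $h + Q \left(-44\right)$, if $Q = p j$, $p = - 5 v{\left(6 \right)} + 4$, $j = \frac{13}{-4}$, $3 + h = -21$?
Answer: $2693$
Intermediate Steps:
$h = -24$ ($h = -3 - 21 = -24$)
$j = - \frac{13}{4}$ ($j = 13 \left(- \frac{1}{4}\right) = - \frac{13}{4} \approx -3.25$)
$p = 19$ ($p = - 5 \left(3 - 6\right) + 4 = \left(-5\right) \left(-3\right) + 4 = 15 + 4 = 19$)
$Q = - \frac{247}{4}$ ($Q = 19 \left(- \frac{13}{4}\right) = - \frac{247}{4} \approx -61.75$)
$h + Q \left(-44\right) = -24 - -2717 = -24 + 2717 = 2693$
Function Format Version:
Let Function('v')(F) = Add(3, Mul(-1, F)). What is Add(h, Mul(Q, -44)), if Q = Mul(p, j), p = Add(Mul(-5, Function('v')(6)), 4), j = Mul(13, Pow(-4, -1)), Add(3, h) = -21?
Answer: 2693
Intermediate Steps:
h = -24 (h = Add(-3, -21) = -24)
j = Rational(-13, 4) (j = Mul(13, Rational(-1, 4)) = Rational(-13, 4) ≈ -3.2500)
p = 19 (p = Add(Mul(-5, Add(3, Mul(-1, 6))), 4) = Add(Mul(-5, Add(3, -6)), 4) = Add(Mul(-5, -3), 4) = Add(15, 4) = 19)
Q = Rational(-247, 4) (Q = Mul(19, Rational(-13, 4)) = Rational(-247, 4) ≈ -61.750)
Add(h, Mul(Q, -44)) = Add(-24, Mul(Rational(-247, 4), -44)) = Add(-24, 2717) = 2693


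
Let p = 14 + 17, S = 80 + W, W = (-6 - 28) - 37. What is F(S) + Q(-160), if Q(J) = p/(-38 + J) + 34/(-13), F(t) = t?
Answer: 16031/2574 ≈ 6.2281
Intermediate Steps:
W = -71 (W = -34 - 37 = -71)
S = 9 (S = 80 - 71 = 9)
p = 31
Q(J) = -34/13 + 31/(-38 + J) (Q(J) = 31/(-38 + J) + 34/(-13) = 31/(-38 + J) + 34*(-1/13) = 31/(-38 + J) - 34/13 = -34/13 + 31/(-38 + J))
F(S) + Q(-160) = 9 + (1695 - 34*(-160))/(13*(-38 - 160)) = 9 + (1/13)*(1695 + 5440)/(-198) = 9 + (1/13)*(-1/198)*7135 = 9 - 7135/2574 = 16031/2574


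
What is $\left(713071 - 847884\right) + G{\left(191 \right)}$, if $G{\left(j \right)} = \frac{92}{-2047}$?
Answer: $- \frac{11998361}{89} \approx -1.3481 \cdot 10^{5}$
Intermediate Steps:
$G{\left(j \right)} = - \frac{4}{89}$ ($G{\left(j \right)} = 92 \left(- \frac{1}{2047}\right) = - \frac{4}{89}$)
$\left(713071 - 847884\right) + G{\left(191 \right)} = \left(713071 - 847884\right) - \frac{4}{89} = -134813 - \frac{4}{89} = - \frac{11998361}{89}$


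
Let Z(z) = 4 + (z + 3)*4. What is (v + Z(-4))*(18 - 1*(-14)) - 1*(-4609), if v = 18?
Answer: 5185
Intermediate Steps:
Z(z) = 16 + 4*z (Z(z) = 4 + (3 + z)*4 = 4 + (12 + 4*z) = 16 + 4*z)
(v + Z(-4))*(18 - 1*(-14)) - 1*(-4609) = (18 + (16 + 4*(-4)))*(18 - 1*(-14)) - 1*(-4609) = (18 + (16 - 16))*(18 + 14) + 4609 = (18 + 0)*32 + 4609 = 18*32 + 4609 = 576 + 4609 = 5185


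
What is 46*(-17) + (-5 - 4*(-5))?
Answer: -767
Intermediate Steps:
46*(-17) + (-5 - 4*(-5)) = -782 + (-5 + 20) = -782 + 15 = -767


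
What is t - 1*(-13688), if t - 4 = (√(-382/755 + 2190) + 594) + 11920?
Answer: 26206 + 2*√312016585/755 ≈ 26253.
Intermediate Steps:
t = 12518 + 2*√312016585/755 (t = 4 + ((√(-382/755 + 2190) + 594) + 11920) = 4 + ((√(1653068/755) + 594) + 11920) = 4 + ((2*√312016585/755 + 594) + 11920) = 4 + ((594 + 2*√312016585/755) + 11920) = 4 + (12514 + 2*√312016585/755) = 12518 + 2*√312016585/755 ≈ 12565.)
t - 1*(-13688) = (12518 + 2*√312016585/755) - 1*(-13688) = (12518 + 2*√312016585/755) + 13688 = 26206 + 2*√312016585/755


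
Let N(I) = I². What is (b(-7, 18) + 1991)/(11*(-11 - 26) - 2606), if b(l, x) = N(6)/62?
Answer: -61739/93403 ≈ -0.66100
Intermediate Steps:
b(l, x) = 18/31 (b(l, x) = 6²/62 = 36*(1/62) = 18/31)
(b(-7, 18) + 1991)/(11*(-11 - 26) - 2606) = (18/31 + 1991)/(11*(-11 - 26) - 2606) = 61739/(31*(11*(-37) - 2606)) = 61739/(31*(-407 - 2606)) = (61739/31)/(-3013) = (61739/31)*(-1/3013) = -61739/93403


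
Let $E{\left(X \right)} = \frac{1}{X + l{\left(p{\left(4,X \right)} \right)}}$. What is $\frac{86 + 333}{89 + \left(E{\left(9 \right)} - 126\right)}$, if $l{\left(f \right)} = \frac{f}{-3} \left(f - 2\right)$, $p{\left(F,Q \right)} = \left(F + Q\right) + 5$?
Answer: $- \frac{36453}{3220} \approx -11.321$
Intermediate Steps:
$p{\left(F,Q \right)} = 5 + F + Q$
$l{\left(f \right)} = - \frac{f \left(-2 + f\right)}{3}$ ($l{\left(f \right)} = f \left(- \frac{1}{3}\right) \left(-2 + f\right) = - \frac{f}{3} \left(-2 + f\right) = - \frac{f \left(-2 + f\right)}{3}$)
$E{\left(X \right)} = \frac{1}{X + \frac{\left(-7 - X\right) \left(9 + X\right)}{3}}$ ($E{\left(X \right)} = \frac{1}{X + \frac{\left(5 + 4 + X\right) \left(2 - \left(5 + 4 + X\right)\right)}{3}} = \frac{1}{X + \frac{\left(9 + X\right) \left(2 - \left(9 + X\right)\right)}{3}} = \frac{1}{X + \frac{\left(9 + X\right) \left(-7 - X\right)}{3}} = \frac{1}{X + \frac{\left(-7 - X\right) \left(9 + X\right)}{3}}$)
$\frac{86 + 333}{89 + \left(E{\left(9 \right)} - 126\right)} = \frac{86 + 333}{89 + \left(\frac{3}{3 \cdot 9 - \left(7 + 9\right) \left(9 + 9\right)} - 126\right)} = \frac{419}{89 - \left(126 - \frac{3}{27 - 16 \cdot 18}\right)} = \frac{419}{89 - \left(126 - \frac{3}{27 - 288}\right)} = \frac{419}{89 - \left(126 - \frac{3}{-261}\right)} = \frac{419}{89 + \left(3 \left(- \frac{1}{261}\right) - 126\right)} = \frac{419}{89 - \frac{10963}{87}} = \frac{419}{- \frac{3220}{87}} = 419 \left(- \frac{87}{3220}\right) = - \frac{36453}{3220}$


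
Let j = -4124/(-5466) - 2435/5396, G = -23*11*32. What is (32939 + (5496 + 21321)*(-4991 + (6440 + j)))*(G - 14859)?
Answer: -4389398132648004825/4915756 ≈ -8.9292e+11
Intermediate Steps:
G = -8096 (G = -253*32 = -8096)
j = 4471697/14747268 (j = -4124*(-1/5466) - 2435*1/5396 = 2062/2733 - 2435/5396 = 4471697/14747268 ≈ 0.30322)
(32939 + (5496 + 21321)*(-4991 + (6440 + j)))*(G - 14859) = (32939 + (5496 + 21321)*(-4991 + (6440 + 4471697/14747268)))*(-8096 - 14859) = (32939 + 26817*(-4991 + 94976877617/14747268))*(-22955) = (32939 + 26817*(21373263029/14747268))*(-22955) = (32939 + 191055598216231/4915756)*(-22955) = (191217518303115/4915756)*(-22955) = -4389398132648004825/4915756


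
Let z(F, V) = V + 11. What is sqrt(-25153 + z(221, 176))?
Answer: 3*I*sqrt(2774) ≈ 158.01*I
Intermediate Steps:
z(F, V) = 11 + V
sqrt(-25153 + z(221, 176)) = sqrt(-25153 + (11 + 176)) = sqrt(-25153 + 187) = sqrt(-24966) = 3*I*sqrt(2774)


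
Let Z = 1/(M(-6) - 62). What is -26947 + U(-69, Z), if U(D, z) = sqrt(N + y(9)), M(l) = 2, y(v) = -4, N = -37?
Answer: -26947 + I*sqrt(41) ≈ -26947.0 + 6.4031*I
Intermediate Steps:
Z = -1/60 (Z = 1/(2 - 62) = 1/(-60) = -1/60 ≈ -0.016667)
U(D, z) = I*sqrt(41) (U(D, z) = sqrt(-37 - 4) = sqrt(-41) = I*sqrt(41))
-26947 + U(-69, Z) = -26947 + I*sqrt(41)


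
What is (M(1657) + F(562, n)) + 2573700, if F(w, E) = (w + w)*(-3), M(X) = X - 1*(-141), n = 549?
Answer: 2572126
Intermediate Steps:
M(X) = 141 + X (M(X) = X + 141 = 141 + X)
F(w, E) = -6*w (F(w, E) = (2*w)*(-3) = -6*w)
(M(1657) + F(562, n)) + 2573700 = ((141 + 1657) - 6*562) + 2573700 = (1798 - 3372) + 2573700 = -1574 + 2573700 = 2572126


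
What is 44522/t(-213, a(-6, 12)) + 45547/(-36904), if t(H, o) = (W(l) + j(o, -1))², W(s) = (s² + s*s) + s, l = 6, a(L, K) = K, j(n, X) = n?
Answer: 318527297/74730600 ≈ 4.2623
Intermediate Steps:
W(s) = s + 2*s² (W(s) = (s² + s²) + s = 2*s² + s = s + 2*s²)
t(H, o) = (78 + o)² (t(H, o) = (6*(1 + 2*6) + o)² = (6*(1 + 12) + o)² = (6*13 + o)² = (78 + o)²)
44522/t(-213, a(-6, 12)) + 45547/(-36904) = 44522/((78 + 12)²) + 45547/(-36904) = 44522/(90²) + 45547*(-1/36904) = 44522/8100 - 45547/36904 = 44522*(1/8100) - 45547/36904 = 22261/4050 - 45547/36904 = 318527297/74730600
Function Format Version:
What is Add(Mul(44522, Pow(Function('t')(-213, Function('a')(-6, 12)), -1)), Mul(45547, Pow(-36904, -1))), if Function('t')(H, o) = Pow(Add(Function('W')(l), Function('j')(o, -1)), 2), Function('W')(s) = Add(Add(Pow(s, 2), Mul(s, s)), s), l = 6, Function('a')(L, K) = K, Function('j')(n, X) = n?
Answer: Rational(318527297, 74730600) ≈ 4.2623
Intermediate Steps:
Function('W')(s) = Add(s, Mul(2, Pow(s, 2))) (Function('W')(s) = Add(Add(Pow(s, 2), Pow(s, 2)), s) = Add(Mul(2, Pow(s, 2)), s) = Add(s, Mul(2, Pow(s, 2))))
Function('t')(H, o) = Pow(Add(78, o), 2) (Function('t')(H, o) = Pow(Add(Mul(6, Add(1, Mul(2, 6))), o), 2) = Pow(Add(Mul(6, Add(1, 12)), o), 2) = Pow(Add(Mul(6, 13), o), 2) = Pow(Add(78, o), 2))
Add(Mul(44522, Pow(Function('t')(-213, Function('a')(-6, 12)), -1)), Mul(45547, Pow(-36904, -1))) = Add(Mul(44522, Pow(Pow(Add(78, 12), 2), -1)), Mul(45547, Pow(-36904, -1))) = Add(Mul(44522, Pow(Pow(90, 2), -1)), Mul(45547, Rational(-1, 36904))) = Add(Mul(44522, Pow(8100, -1)), Rational(-45547, 36904)) = Add(Mul(44522, Rational(1, 8100)), Rational(-45547, 36904)) = Add(Rational(22261, 4050), Rational(-45547, 36904)) = Rational(318527297, 74730600)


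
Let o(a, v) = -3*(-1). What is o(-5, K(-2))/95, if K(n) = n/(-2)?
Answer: 3/95 ≈ 0.031579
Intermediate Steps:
K(n) = -n/2 (K(n) = n*(-1/2) = -n/2)
o(a, v) = 3
o(-5, K(-2))/95 = 3/95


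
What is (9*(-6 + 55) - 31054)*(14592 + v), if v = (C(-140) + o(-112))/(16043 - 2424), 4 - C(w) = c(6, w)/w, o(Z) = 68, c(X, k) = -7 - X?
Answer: -851714665188431/1906660 ≈ -4.4671e+8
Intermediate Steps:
C(w) = 4 + 13/w (C(w) = 4 - (-7 - 1*6)/w = 4 - (-7 - 6)/w = 4 - (-13)/w = 4 + 13/w)
v = 10067/1906660 (v = ((4 + 13/(-140)) + 68)/(16043 - 2424) = ((4 + 13*(-1/140)) + 68)/13619 = ((4 - 13/140) + 68)*(1/13619) = (547/140 + 68)*(1/13619) = (10067/140)*(1/13619) = 10067/1906660 ≈ 0.0052799)
(9*(-6 + 55) - 31054)*(14592 + v) = (9*(-6 + 55) - 31054)*(14592 + 10067/1906660) = (9*49 - 31054)*(27821992787/1906660) = (441 - 31054)*(27821992787/1906660) = -30613*27821992787/1906660 = -851714665188431/1906660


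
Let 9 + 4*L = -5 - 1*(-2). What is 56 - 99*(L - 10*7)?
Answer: 7283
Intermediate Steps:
L = -3 (L = -9/4 + (-5 - 1*(-2))/4 = -9/4 + (-5 + 2)/4 = -9/4 + (1/4)*(-3) = -9/4 - 3/4 = -3)
56 - 99*(L - 10*7) = 56 - 99*(-3 - 10*7) = 56 - 99*(-3 - 70) = 56 - 99*(-73) = 56 + 7227 = 7283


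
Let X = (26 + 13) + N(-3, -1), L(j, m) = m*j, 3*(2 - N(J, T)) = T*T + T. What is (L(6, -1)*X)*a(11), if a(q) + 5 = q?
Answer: -1476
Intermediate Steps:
a(q) = -5 + q
N(J, T) = 2 - T/3 - T**2/3 (N(J, T) = 2 - (T*T + T)/3 = 2 - (T**2 + T)/3 = 2 - (T + T**2)/3 = 2 + (-T/3 - T**2/3) = 2 - T/3 - T**2/3)
L(j, m) = j*m
X = 41 (X = (26 + 13) + (2 - 1/3*(-1) - 1/3*(-1)**2) = 39 + (2 + 1/3 - 1/3*1) = 39 + (2 + 1/3 - 1/3) = 39 + 2 = 41)
(L(6, -1)*X)*a(11) = ((6*(-1))*41)*(-5 + 11) = -6*41*6 = -246*6 = -1476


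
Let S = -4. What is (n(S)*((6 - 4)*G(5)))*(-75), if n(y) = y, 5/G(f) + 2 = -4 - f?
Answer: -3000/11 ≈ -272.73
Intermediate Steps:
G(f) = 5/(-6 - f) (G(f) = 5/(-2 + (-4 - f)) = 5/(-6 - f))
(n(S)*((6 - 4)*G(5)))*(-75) = -4*(6 - 4)*(-5/(6 + 5))*(-75) = -8*(-5/11)*(-75) = -8*(-5*1/11)*(-75) = -8*(-5)/11*(-75) = -4*(-10/11)*(-75) = (40/11)*(-75) = -3000/11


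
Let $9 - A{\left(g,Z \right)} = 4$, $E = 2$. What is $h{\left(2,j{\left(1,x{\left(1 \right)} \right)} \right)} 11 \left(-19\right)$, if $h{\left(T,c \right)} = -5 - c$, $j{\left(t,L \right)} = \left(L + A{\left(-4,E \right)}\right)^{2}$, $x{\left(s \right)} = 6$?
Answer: $26334$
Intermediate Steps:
$A{\left(g,Z \right)} = 5$ ($A{\left(g,Z \right)} = 9 - 4 = 5$)
$j{\left(t,L \right)} = \left(5 + L\right)^{2}$ ($j{\left(t,L \right)} = \left(L + 5\right)^{2} = \left(5 + L\right)^{2}$)
$h{\left(2,j{\left(1,x{\left(1 \right)} \right)} \right)} 11 \left(-19\right) = \left(-5 - \left(5 + 6\right)^{2}\right) 11 \left(-19\right) = \left(-5 - 11^{2}\right) 11 \left(-19\right) = \left(-5 - 121\right) 11 \left(-19\right) = \left(-126\right) 11 \left(-19\right) = \left(-1386\right) \left(-19\right) = 26334$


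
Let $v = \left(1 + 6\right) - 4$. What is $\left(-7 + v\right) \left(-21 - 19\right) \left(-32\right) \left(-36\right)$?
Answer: $184320$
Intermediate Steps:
$v = 3$ ($v = 7 - 4 = 3$)
$\left(-7 + v\right) \left(-21 - 19\right) \left(-32\right) \left(-36\right) = \left(-7 + 3\right) \left(-21 - 19\right) \left(-32\right) \left(-36\right) = \left(-4\right) \left(-40\right) \left(-32\right) \left(-36\right) = 160 \left(-32\right) \left(-36\right) = \left(-5120\right) \left(-36\right) = 184320$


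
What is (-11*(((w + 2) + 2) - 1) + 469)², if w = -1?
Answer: 199809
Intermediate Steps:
(-11*(((w + 2) + 2) - 1) + 469)² = (-11*(((-1 + 2) + 2) - 1) + 469)² = (-11*((1 + 2) - 1) + 469)² = (-11*(3 - 1) + 469)² = (-11*2 + 469)² = (-1*22 + 469)² = (-22 + 469)² = 447² = 199809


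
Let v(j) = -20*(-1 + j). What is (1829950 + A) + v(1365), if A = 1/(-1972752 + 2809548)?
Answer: 1508467045321/836796 ≈ 1.8027e+6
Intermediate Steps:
A = 1/836796 ≈ 1.1950e-6
v(j) = 20 - 20*j
(1829950 + A) + v(1365) = (1829950 + 1/836796) + (20 - 20*1365) = 1531294840201/836796 + (20 - 27300) = 1531294840201/836796 - 27280 = 1508467045321/836796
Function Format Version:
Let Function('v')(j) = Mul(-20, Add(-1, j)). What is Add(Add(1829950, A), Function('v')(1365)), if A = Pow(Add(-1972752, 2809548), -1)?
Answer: Rational(1508467045321, 836796) ≈ 1.8027e+6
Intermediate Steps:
A = Rational(1, 836796) (A = Pow(836796, -1) = Rational(1, 836796) ≈ 1.1950e-6)
Function('v')(j) = Add(20, Mul(-20, j))
Add(Add(1829950, A), Function('v')(1365)) = Add(Add(1829950, Rational(1, 836796)), Add(20, Mul(-20, 1365))) = Add(Rational(1531294840201, 836796), Add(20, -27300)) = Add(Rational(1531294840201, 836796), -27280) = Rational(1508467045321, 836796)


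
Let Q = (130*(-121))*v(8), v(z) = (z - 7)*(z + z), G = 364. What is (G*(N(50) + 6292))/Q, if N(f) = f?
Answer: -22197/2420 ≈ -9.1723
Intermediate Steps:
v(z) = 2*z*(-7 + z) (v(z) = (-7 + z)*(2*z) = 2*z*(-7 + z))
Q = -251680 (Q = (130*(-121))*(2*8*(-7 + 8)) = -31460*8 = -15730*16 = -251680)
(G*(N(50) + 6292))/Q = (364*(50 + 6292))/(-251680) = (364*6342)*(-1/251680) = 2308488*(-1/251680) = -22197/2420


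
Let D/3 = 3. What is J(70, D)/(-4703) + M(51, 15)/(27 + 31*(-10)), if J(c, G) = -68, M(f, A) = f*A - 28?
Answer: -3446867/1330949 ≈ -2.5898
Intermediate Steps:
D = 9 (D = 3*3 = 9)
M(f, A) = -28 + A*f (M(f, A) = A*f - 28 = -28 + A*f)
J(70, D)/(-4703) + M(51, 15)/(27 + 31*(-10)) = -68/(-4703) + (-28 + 15*51)/(27 + 31*(-10)) = -68*(-1/4703) + (-28 + 765)/(27 - 310) = 68/4703 + 737/(-283) = 68/4703 + 737*(-1/283) = 68/4703 - 737/283 = -3446867/1330949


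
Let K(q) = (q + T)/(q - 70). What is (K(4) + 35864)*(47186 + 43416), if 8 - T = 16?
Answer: 107228735428/33 ≈ 3.2494e+9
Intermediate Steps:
T = -8 (T = 8 - 1*16 = 8 - 16 = -8)
K(q) = (-8 + q)/(-70 + q) (K(q) = (q - 8)/(q - 70) = (-8 + q)/(-70 + q))
(K(4) + 35864)*(47186 + 43416) = ((-8 + 4)/(-70 + 4) + 35864)*(47186 + 43416) = (-4/(-66) + 35864)*90602 = (-1/66*(-4) + 35864)*90602 = (2/33 + 35864)*90602 = (1183514/33)*90602 = 107228735428/33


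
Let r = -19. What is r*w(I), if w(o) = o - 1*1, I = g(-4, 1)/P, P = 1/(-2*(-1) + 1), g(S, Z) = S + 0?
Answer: 247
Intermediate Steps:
g(S, Z) = S
P = ⅓ (P = 1/(2 + 1) = 1/3 = ⅓ ≈ 0.33333)
I = -12 (I = -4/⅓ = -4*3 = -12)
w(o) = -1 + o (w(o) = o - 1 = -1 + o)
r*w(I) = -19*(-1 - 12) = -19*(-13) = 247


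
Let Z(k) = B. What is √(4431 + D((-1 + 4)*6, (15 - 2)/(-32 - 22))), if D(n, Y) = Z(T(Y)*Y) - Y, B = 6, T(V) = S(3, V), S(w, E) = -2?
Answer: √1437666/18 ≈ 66.613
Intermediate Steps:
T(V) = -2
Z(k) = 6
D(n, Y) = 6 - Y
√(4431 + D((-1 + 4)*6, (15 - 2)/(-32 - 22))) = √(4431 + (6 - (15 - 2)/(-32 - 22))) = √(4431 + (6 - 13/(-54))) = √(4431 + (6 - 13*(-1)/54)) = √(4431 + (6 - 1*(-13/54))) = √(4431 + (6 + 13/54)) = √(4431 + 337/54) = √(239611/54) = √1437666/18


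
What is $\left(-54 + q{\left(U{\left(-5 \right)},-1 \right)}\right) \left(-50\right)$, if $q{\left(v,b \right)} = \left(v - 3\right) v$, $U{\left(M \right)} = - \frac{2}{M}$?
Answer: $2752$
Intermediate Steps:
$q{\left(v,b \right)} = v \left(-3 + v\right)$ ($q{\left(v,b \right)} = \left(-3 + v\right) v = v \left(-3 + v\right)$)
$\left(-54 + q{\left(U{\left(-5 \right)},-1 \right)}\right) \left(-50\right) = \left(-54 + - \frac{2}{-5} \left(-3 - \frac{2}{-5}\right)\right) \left(-50\right) = \left(-54 + \left(-2\right) \left(- \frac{1}{5}\right) \left(-3 - - \frac{2}{5}\right)\right) \left(-50\right) = \left(-54 + \frac{2 \left(-3 + \frac{2}{5}\right)}{5}\right) \left(-50\right) = \left(-54 + \frac{2}{5} \left(- \frac{13}{5}\right)\right) \left(-50\right) = \left(-54 - \frac{26}{25}\right) \left(-50\right) = \left(- \frac{1376}{25}\right) \left(-50\right) = 2752$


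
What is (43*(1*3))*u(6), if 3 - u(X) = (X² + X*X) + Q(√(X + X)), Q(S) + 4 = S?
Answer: -8385 - 258*√3 ≈ -8831.9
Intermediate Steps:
Q(S) = -4 + S
u(X) = 7 - 2*X² - √2*√X (u(X) = 3 - ((X² + X*X) + (-4 + √(X + X))) = 3 - ((X² + X²) + (-4 + √(2*X))) = 3 - (2*X² + (-4 + √2*√X)) = 3 - (-4 + 2*X² + √2*√X) = 3 + (4 - 2*X² - √2*√X) = 7 - 2*X² - √2*√X)
(43*(1*3))*u(6) = (43*(1*3))*(7 - 2*6² - √2*√6) = (43*3)*(7 - 2*36 - 2*√3) = 129*(7 - 72 - 2*√3) = 129*(-65 - 2*√3) = -8385 - 258*√3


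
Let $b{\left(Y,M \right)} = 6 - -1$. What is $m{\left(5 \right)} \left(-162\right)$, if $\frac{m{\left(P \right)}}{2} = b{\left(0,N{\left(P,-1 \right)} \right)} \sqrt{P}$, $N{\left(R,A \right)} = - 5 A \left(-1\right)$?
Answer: $- 2268 \sqrt{5} \approx -5071.4$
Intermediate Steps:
$N{\left(R,A \right)} = 5 A$
$b{\left(Y,M \right)} = 7$ ($b{\left(Y,M \right)} = 6 + 1 = 7$)
$m{\left(P \right)} = 14 \sqrt{P}$ ($m{\left(P \right)} = 2 \cdot 7 \sqrt{P} = 14 \sqrt{P}$)
$m{\left(5 \right)} \left(-162\right) = 14 \sqrt{5} \left(-162\right) = - 2268 \sqrt{5}$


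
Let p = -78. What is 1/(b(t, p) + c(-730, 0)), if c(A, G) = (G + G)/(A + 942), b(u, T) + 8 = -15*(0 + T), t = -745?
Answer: 1/1162 ≈ 0.00086058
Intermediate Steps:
b(u, T) = -8 - 15*T (b(u, T) = -8 - 15*(0 + T) = -8 - 15*T)
c(A, G) = 2*G/(942 + A) (c(A, G) = (2*G)/(942 + A) = 2*G/(942 + A))
1/(b(t, p) + c(-730, 0)) = 1/((-8 - 15*(-78)) + 2*0/(942 - 730)) = 1/((-8 + 1170) + 2*0/212) = 1/(1162 + 2*0*(1/212)) = 1/(1162 + 0) = 1/1162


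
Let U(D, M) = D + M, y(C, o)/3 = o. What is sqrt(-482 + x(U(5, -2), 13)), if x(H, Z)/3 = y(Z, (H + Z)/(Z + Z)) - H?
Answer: I*sqrt(82043)/13 ≈ 22.033*I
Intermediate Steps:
y(C, o) = 3*o
x(H, Z) = -3*H + 9*(H + Z)/(2*Z) (x(H, Z) = 3*(3*((H + Z)/(Z + Z)) - H) = 3*(3*((H + Z)/((2*Z))) - H) = 3*(3*((H + Z)*(1/(2*Z))) - H) = 3*(3*((H + Z)/(2*Z)) - H) = 3*(3*(H + Z)/(2*Z) - H) = 3*(-H + 3*(H + Z)/(2*Z)) = -3*H + 9*(H + Z)/(2*Z))
sqrt(-482 + x(U(5, -2), 13)) = sqrt(-482 + (9/2 - 3*(5 - 2) + (9/2)*(5 - 2)/13)) = sqrt(-482 + (9/2 - 3*3 + (9/2)*3*(1/13))) = sqrt(-482 + (9/2 - 9 + 27/26)) = sqrt(-482 - 45/13) = sqrt(-6311/13) = I*sqrt(82043)/13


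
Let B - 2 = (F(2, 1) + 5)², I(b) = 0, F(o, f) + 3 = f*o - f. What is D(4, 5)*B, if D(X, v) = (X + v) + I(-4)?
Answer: 99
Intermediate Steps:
F(o, f) = -3 - f + f*o (F(o, f) = -3 + (f*o - f) = -3 + (-f + f*o) = -3 - f + f*o)
D(X, v) = X + v (D(X, v) = (X + v) + 0 = X + v)
B = 11 (B = 2 + ((-3 - 1*1 + 1*2) + 5)² = 2 + ((-3 - 1 + 2) + 5)² = 2 + (-2 + 5)² = 2 + 3² = 2 + 9 = 11)
D(4, 5)*B = (4 + 5)*11 = 9*11 = 99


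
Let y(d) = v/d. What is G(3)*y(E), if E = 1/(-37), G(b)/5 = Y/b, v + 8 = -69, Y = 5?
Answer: 71225/3 ≈ 23742.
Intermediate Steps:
v = -77 (v = -8 - 69 = -77)
G(b) = 25/b (G(b) = 5*(5/b) = 25/b)
E = -1/37 ≈ -0.027027
y(d) = -77/d
G(3)*y(E) = (25/3)*(-77/(-1/37)) = (25*(1/3))*(-77*(-37)) = (25/3)*2849 = 71225/3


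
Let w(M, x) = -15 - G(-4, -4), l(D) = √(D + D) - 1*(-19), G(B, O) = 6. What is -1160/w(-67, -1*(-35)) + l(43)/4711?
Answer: 780737/14133 + √86/4711 ≈ 55.244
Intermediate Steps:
l(D) = 19 + √2*√D (l(D) = √(2*D) + 19 = √2*√D + 19 = 19 + √2*√D)
w(M, x) = -21 (w(M, x) = -15 - 1*6 = -15 - 6 = -21)
-1160/w(-67, -1*(-35)) + l(43)/4711 = -1160/(-21) + (19 + √2*√43)/4711 = -1160*(-1/21) + (19 + √86)*(1/4711) = 1160/21 + (19/4711 + √86/4711) = 780737/14133 + √86/4711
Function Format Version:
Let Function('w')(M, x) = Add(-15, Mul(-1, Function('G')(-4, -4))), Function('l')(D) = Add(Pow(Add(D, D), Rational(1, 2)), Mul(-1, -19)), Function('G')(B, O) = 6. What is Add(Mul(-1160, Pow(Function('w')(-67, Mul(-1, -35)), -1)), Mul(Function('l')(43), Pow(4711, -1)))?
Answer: Add(Rational(780737, 14133), Mul(Rational(1, 4711), Pow(86, Rational(1, 2)))) ≈ 55.244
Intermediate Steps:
Function('l')(D) = Add(19, Mul(Pow(2, Rational(1, 2)), Pow(D, Rational(1, 2)))) (Function('l')(D) = Add(Pow(Mul(2, D), Rational(1, 2)), 19) = Add(Mul(Pow(2, Rational(1, 2)), Pow(D, Rational(1, 2))), 19) = Add(19, Mul(Pow(2, Rational(1, 2)), Pow(D, Rational(1, 2)))))
Function('w')(M, x) = -21 (Function('w')(M, x) = Add(-15, Mul(-1, 6)) = Add(-15, -6) = -21)
Add(Mul(-1160, Pow(Function('w')(-67, Mul(-1, -35)), -1)), Mul(Function('l')(43), Pow(4711, -1))) = Add(Mul(-1160, Pow(-21, -1)), Mul(Add(19, Mul(Pow(2, Rational(1, 2)), Pow(43, Rational(1, 2)))), Pow(4711, -1))) = Add(Mul(-1160, Rational(-1, 21)), Mul(Add(19, Pow(86, Rational(1, 2))), Rational(1, 4711))) = Add(Rational(1160, 21), Add(Rational(19, 4711), Mul(Rational(1, 4711), Pow(86, Rational(1, 2))))) = Add(Rational(780737, 14133), Mul(Rational(1, 4711), Pow(86, Rational(1, 2))))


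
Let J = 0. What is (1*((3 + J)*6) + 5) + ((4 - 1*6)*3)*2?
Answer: 11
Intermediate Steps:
(1*((3 + J)*6) + 5) + ((4 - 1*6)*3)*2 = (1*((3 + 0)*6) + 5) + ((4 - 1*6)*3)*2 = (1*(3*6) + 5) + ((4 - 6)*3)*2 = (1*18 + 5) - 2*3*2 = (18 + 5) - 6*2 = 23 - 12 = 11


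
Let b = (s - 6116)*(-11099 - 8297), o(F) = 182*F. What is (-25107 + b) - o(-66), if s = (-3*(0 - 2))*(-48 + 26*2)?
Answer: 118147337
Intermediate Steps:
s = 24 (s = (-3*(-2))*(-48 + 52) = 6*4 = 24)
b = 118160432 (b = (24 - 6116)*(-11099 - 8297) = -6092*(-19396) = 118160432)
(-25107 + b) - o(-66) = (-25107 + 118160432) - 182*(-66) = 118135325 - 1*(-12012) = 118135325 + 12012 = 118147337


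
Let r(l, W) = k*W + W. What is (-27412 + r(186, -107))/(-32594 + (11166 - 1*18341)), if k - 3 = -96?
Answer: 17568/39769 ≈ 0.44175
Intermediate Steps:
k = -93 (k = 3 - 96 = -93)
r(l, W) = -92*W (r(l, W) = -93*W + W = -92*W)
(-27412 + r(186, -107))/(-32594 + (11166 - 1*18341)) = (-27412 - 92*(-107))/(-32594 + (11166 - 1*18341)) = (-27412 + 9844)/(-32594 + (11166 - 18341)) = -17568/(-32594 - 7175) = -17568/(-39769) = -17568*(-1/39769) = 17568/39769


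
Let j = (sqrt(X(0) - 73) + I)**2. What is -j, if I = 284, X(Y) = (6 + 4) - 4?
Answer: -(284 + I*sqrt(67))**2 ≈ -80589.0 - 4649.3*I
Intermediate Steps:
X(Y) = 6 (X(Y) = 10 - 4 = 6)
j = (284 + I*sqrt(67))**2 (j = (sqrt(6 - 73) + 284)**2 = (sqrt(-67) + 284)**2 = (I*sqrt(67) + 284)**2 = (284 + I*sqrt(67))**2 ≈ 80589.0 + 4649.3*I)
-j = -(284 + I*sqrt(67))**2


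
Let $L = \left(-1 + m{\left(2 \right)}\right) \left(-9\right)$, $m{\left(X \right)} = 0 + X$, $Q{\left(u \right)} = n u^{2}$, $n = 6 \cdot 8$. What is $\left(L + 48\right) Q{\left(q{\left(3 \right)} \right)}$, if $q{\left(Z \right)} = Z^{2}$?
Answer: $151632$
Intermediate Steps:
$n = 48$
$Q{\left(u \right)} = 48 u^{2}$
$m{\left(X \right)} = X$
$L = -9$ ($L = \left(-1 + 2\right) \left(-9\right) = 1 \left(-9\right) = -9$)
$\left(L + 48\right) Q{\left(q{\left(3 \right)} \right)} = \left(-9 + 48\right) 48 \left(3^{2}\right)^{2} = 39 \cdot 48 \cdot 9^{2} = 39 \cdot 48 \cdot 81 = 39 \cdot 3888 = 151632$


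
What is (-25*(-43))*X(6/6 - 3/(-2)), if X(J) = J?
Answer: 5375/2 ≈ 2687.5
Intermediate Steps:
(-25*(-43))*X(6/6 - 3/(-2)) = (-25*(-43))*(6/6 - 3/(-2)) = 1075*(6*(⅙) - 3*(-½)) = 1075*(1 + 3/2) = 1075*(5/2) = 5375/2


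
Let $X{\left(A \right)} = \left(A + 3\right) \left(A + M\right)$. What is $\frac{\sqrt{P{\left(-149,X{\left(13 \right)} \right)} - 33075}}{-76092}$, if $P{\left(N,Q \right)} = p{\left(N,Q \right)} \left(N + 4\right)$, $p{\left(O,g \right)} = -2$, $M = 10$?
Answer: $- \frac{i \sqrt{32785}}{76092} \approx - 0.0023796 i$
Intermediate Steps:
$X{\left(A \right)} = \left(3 + A\right) \left(10 + A\right)$ ($X{\left(A \right)} = \left(A + 3\right) \left(A + 10\right) = \left(3 + A\right) \left(10 + A\right)$)
$P{\left(N,Q \right)} = -8 - 2 N$ ($P{\left(N,Q \right)} = - 2 \left(N + 4\right) = - 2 \left(4 + N\right) = -8 - 2 N$)
$\frac{\sqrt{P{\left(-149,X{\left(13 \right)} \right)} - 33075}}{-76092} = \frac{\sqrt{\left(-8 - -298\right) - 33075}}{-76092} = \sqrt{\left(-8 + 298\right) - 33075} \left(- \frac{1}{76092}\right) = \sqrt{290 - 33075} \left(- \frac{1}{76092}\right) = \sqrt{-32785} \left(- \frac{1}{76092}\right) = i \sqrt{32785} \left(- \frac{1}{76092}\right) = - \frac{i \sqrt{32785}}{76092}$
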